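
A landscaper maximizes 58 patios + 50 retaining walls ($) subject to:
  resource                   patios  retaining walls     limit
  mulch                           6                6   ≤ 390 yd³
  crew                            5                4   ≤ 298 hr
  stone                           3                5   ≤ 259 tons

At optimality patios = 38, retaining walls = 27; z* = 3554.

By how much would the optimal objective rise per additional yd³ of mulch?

At the optimum: mulch uses 390 of 390 (binding); crew uses 298 of 298 (binding); stone uses 249 of 259 (slack = 10).
By complementary slackness, y = 0 for the non-binding constraint.
The binding rows give the dual system: 6·y_mulch + 5·y_crew = 58 and 6·y_mulch + 4·y_crew = 50.
→ y_mulch = 3 and y_crew = 8.
Shadow price of mulch = 3.

3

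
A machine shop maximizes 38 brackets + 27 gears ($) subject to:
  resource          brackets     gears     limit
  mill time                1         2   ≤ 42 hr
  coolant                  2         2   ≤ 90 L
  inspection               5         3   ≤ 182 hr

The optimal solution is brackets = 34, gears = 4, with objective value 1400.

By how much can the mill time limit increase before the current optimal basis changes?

24.5

Binding constraints: mill time, inspection. The basis is B = [[1,2],[5,3]] with det -7.
Per unit increase in mill time, x* moves by d = (-0.4286, 0.7143).
The basis stays optimal until coolant becomes binding; allowable increase = 24.5 hr.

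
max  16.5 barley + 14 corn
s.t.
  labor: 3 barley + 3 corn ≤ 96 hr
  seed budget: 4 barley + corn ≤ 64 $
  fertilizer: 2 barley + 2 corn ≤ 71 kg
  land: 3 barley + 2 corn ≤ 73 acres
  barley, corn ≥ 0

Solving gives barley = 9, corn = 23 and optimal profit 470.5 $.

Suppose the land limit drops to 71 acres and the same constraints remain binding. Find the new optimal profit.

465.5

Binding: labor and land. Non-binding: seed budget (5 unused), fertilizer (7 unused).
Slack constraints have shadow price 0 (complementary slackness).
Dual feasibility on the basic columns requires 3·y_labor + 3·y_land = 16.5, 3·y_labor + 2·y_land = 14.
→ y_labor = 3 and y_land = 2.5.
Δz = y_land·Δb = 2.5 × (-2) = -5, so new z* = 470.5 − 5 = 465.5.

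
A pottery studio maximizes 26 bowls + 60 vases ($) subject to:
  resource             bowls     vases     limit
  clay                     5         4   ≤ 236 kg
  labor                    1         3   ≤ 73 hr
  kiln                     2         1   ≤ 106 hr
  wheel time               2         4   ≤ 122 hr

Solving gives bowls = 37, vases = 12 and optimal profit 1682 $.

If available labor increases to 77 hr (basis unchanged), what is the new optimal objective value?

1714

Binding: labor and wheel time. Non-binding: clay (3 unused), kiln (20 unused).
Slack constraints have shadow price 0 (complementary slackness).
From A_Bᵀ y = c: 1·y_labor + 2·y_wheel time = 26; 3·y_labor + 4·y_wheel time = 60.
→ y_labor = 8 and y_wheel time = 9.
Δz = y_labor·Δb = 8 × (4) = 32, so new z* = 1682 + 32 = 1714.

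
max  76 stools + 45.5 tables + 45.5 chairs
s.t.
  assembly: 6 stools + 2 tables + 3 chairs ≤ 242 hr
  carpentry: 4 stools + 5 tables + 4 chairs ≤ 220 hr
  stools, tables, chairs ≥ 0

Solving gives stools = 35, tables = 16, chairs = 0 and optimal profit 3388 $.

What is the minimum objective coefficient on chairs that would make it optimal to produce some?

Both assembly and carpentry are binding at x*.
From A_Bᵀ y = c: 6·y_assembly + 4·y_carpentry = 76; 2·y_assembly + 5·y_carpentry = 45.5.
Solving: y_assembly = 9, y_carpentry = 5.5.
chairs enters the basis when its profit ≥ yᵀa₃ = 9·3 + 5.5·4 = 49.

49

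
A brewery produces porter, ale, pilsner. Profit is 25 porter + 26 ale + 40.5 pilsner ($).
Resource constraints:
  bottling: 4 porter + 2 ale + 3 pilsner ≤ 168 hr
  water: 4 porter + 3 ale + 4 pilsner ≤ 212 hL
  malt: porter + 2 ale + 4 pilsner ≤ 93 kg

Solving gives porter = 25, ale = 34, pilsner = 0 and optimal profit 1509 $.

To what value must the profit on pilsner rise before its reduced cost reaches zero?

48

Check each constraint at x*: bottling 168/168 (tight); water 202/212 (slack 10); malt 93/93 (tight).
Slack constraints have shadow price 0 (complementary slackness).
Dual feasibility on the basic columns requires 4·y_bottling + 1·y_malt = 25, 2·y_bottling + 2·y_malt = 26.
This yields shadow prices y_bottling = 4, y_malt = 9.
pilsner enters the basis when its profit ≥ yᵀa₃ = 4·3 + 9·4 = 48.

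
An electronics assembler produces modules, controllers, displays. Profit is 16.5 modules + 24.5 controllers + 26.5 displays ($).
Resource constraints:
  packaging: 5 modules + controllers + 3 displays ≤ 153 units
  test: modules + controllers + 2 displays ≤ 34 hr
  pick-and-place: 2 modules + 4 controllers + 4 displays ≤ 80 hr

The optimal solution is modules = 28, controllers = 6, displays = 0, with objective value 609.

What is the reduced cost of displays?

-6.5

At the optimum: packaging uses 146 of 153 (slack = 7); test uses 34 of 34 (binding); pick-and-place uses 80 of 80 (binding).
Slack constraints have shadow price 0 (complementary slackness).
From A_Bᵀ y = c: 1·y_test + 2·y_pick-and-place = 16.5; 1·y_test + 4·y_pick-and-place = 24.5.
Solving: y_test = 8.5, y_pick-and-place = 4.
Reduced cost of displays: c₃ − yᵀa₃ = 26.5 − (8.5·2 + 4·4) = 26.5 − 33 = -6.5.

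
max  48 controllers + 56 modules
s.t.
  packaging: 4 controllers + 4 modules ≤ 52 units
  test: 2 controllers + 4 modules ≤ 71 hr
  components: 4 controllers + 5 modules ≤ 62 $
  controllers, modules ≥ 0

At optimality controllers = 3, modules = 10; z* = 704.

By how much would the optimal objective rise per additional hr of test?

0

Binding: packaging and components. Non-binding: test (25 unused).
Since test is not tight, its dual is 0.
Dual feasibility on the basic columns requires 4·y_packaging + 4·y_components = 48, 4·y_packaging + 5·y_components = 56.
Solving: y_packaging = 4, y_components = 8.
Shadow price of test = 0.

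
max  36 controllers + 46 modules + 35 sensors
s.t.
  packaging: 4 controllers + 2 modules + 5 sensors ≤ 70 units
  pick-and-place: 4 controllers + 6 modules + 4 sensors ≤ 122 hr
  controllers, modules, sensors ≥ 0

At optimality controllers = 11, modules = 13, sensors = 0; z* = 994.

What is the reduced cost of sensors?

-3

Both packaging and pick-and-place are binding at x*.
From A_Bᵀ y = c: 4·y_packaging + 4·y_pick-and-place = 36; 2·y_packaging + 6·y_pick-and-place = 46.
This yields shadow prices y_packaging = 2, y_pick-and-place = 7.
Reduced cost of sensors: c₃ − yᵀa₃ = 35 − (2·5 + 7·4) = 35 − 38 = -3.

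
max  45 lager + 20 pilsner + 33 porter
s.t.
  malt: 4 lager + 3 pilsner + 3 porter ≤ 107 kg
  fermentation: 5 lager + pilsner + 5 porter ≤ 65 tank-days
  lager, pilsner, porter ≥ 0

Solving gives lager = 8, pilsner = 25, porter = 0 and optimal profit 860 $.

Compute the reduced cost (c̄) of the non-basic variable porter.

-7

Check each constraint at x*: malt 107/107 (tight); fermentation 65/65 (tight).
From A_Bᵀ y = c: 4·y_malt + 5·y_fermentation = 45; 3·y_malt + 1·y_fermentation = 20.
→ y_malt = 5 and y_fermentation = 5.
Reduced cost of porter: c₃ − yᵀa₃ = 33 − (5·3 + 5·5) = 33 − 40 = -7.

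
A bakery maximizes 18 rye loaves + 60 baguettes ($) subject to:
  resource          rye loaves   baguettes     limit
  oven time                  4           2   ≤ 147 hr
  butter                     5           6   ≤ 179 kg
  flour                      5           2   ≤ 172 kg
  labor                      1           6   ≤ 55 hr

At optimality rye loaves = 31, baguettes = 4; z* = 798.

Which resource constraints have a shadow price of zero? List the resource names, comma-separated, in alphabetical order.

oven time: 132/147 (slack 15)
butter: 179/179 (binding)
flour: 163/172 (slack 9)
labor: 55/55 (binding)
By complementary slackness, a constraint with positive slack has shadow price 0 → flour, oven time.

flour, oven time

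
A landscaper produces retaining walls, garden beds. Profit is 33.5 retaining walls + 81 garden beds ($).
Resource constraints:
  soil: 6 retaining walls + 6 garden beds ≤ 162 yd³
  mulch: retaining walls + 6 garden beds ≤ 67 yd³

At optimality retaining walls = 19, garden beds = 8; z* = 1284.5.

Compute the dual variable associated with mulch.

Both soil and mulch are binding at x*.
Dual feasibility on the basic columns requires 6·y_soil + 1·y_mulch = 33.5, 6·y_soil + 6·y_mulch = 81.
→ y_soil = 4 and y_mulch = 9.5.
Shadow price of mulch = 9.5.

9.5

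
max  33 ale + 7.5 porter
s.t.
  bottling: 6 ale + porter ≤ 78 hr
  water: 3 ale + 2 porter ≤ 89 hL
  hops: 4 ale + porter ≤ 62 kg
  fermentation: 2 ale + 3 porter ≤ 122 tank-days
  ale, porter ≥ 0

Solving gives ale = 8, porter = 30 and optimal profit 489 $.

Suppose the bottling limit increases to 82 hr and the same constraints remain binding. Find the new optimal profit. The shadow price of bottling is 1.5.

Δb = 4, so new z* = 489 + (1.5)·(4) = 489 + 6 = 495.

495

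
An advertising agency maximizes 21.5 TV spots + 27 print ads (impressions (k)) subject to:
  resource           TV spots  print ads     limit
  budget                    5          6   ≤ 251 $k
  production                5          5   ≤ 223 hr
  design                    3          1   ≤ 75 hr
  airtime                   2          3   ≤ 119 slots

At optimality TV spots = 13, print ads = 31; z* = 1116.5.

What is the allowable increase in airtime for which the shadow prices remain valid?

Binding constraints: budget, airtime. The basis is B = [[5,6],[2,3]] with det 3.
Per unit increase in airtime, x* moves by d = (-2, 1.6667).
The basis stays optimal until TV spots reaches 0; allowable increase = 6.5 slots.

6.5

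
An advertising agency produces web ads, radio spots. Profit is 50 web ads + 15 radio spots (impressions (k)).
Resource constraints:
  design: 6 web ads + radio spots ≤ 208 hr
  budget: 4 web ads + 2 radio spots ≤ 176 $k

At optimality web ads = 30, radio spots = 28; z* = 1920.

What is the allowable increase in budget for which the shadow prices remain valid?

240

Binding constraints: design, budget. The basis is B = [[6,1],[4,2]] with det 8.
Per unit increase in budget, x* moves by d = (-0.125, 0.75).
The basis stays optimal until web ads reaches 0; allowable increase = 240 $k.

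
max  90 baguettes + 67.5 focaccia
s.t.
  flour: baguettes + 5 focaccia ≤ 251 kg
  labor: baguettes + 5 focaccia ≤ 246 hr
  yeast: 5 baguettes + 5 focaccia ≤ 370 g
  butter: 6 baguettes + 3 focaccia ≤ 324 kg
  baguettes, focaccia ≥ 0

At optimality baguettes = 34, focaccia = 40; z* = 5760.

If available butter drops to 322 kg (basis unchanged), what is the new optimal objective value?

5745

Binding: yeast and butter. Non-binding: flour (17 unused), labor (12 unused).
Since flour, labor are not tight, their duals are 0.
The binding rows give the dual system: 5·y_yeast + 6·y_butter = 90 and 5·y_yeast + 3·y_butter = 67.5.
This yields shadow prices y_yeast = 9, y_butter = 7.5.
Δz = y_butter·Δb = 7.5 × (-2) = -15, so new z* = 5760 − 15 = 5745.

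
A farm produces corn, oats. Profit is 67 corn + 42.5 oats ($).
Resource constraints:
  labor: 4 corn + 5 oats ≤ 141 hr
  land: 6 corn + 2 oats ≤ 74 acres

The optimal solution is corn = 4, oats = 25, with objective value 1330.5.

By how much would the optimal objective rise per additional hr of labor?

At the optimum: labor uses 141 of 141 (binding); land uses 74 of 74 (binding).
The binding rows give the dual system: 4·y_labor + 6·y_land = 67 and 5·y_labor + 2·y_land = 42.5.
This yields shadow prices y_labor = 5.5, y_land = 7.5.
Shadow price of labor = 5.5.

5.5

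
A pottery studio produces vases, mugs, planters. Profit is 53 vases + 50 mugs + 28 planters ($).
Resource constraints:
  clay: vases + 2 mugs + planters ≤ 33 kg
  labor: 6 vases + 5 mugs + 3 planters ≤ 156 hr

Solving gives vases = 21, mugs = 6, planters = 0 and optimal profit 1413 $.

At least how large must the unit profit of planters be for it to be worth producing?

At the optimum: clay uses 33 of 33 (binding); labor uses 156 of 156 (binding).
The binding rows give the dual system: 1·y_clay + 6·y_labor = 53 and 2·y_clay + 5·y_labor = 50.
→ y_clay = 5 and y_labor = 8.
planters enters the basis when its profit ≥ yᵀa₃ = 5·1 + 8·3 = 29.

29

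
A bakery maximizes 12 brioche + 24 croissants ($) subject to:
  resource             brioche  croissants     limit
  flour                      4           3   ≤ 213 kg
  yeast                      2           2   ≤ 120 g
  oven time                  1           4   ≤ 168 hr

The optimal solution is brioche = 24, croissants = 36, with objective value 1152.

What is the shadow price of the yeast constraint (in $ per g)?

4

At the optimum: flour uses 204 of 213 (slack = 9); yeast uses 120 of 120 (binding); oven time uses 168 of 168 (binding).
By complementary slackness, y = 0 for the non-binding constraint.
Dual feasibility on the basic columns requires 2·y_yeast + 1·y_oven time = 12, 2·y_yeast + 4·y_oven time = 24.
→ y_yeast = 4 and y_oven time = 4.
Shadow price of yeast = 4.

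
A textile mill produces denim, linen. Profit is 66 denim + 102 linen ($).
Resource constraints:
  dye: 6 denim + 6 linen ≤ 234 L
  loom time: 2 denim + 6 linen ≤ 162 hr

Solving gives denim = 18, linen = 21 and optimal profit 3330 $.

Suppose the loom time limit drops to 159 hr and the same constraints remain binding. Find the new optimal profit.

3303

At the optimum: dye uses 234 of 234 (binding); loom time uses 162 of 162 (binding).
Dual feasibility on the basic columns requires 6·y_dye + 2·y_loom time = 66, 6·y_dye + 6·y_loom time = 102.
→ y_dye = 8 and y_loom time = 9.
Δz = y_loom time·Δb = 9 × (-3) = -27, so new z* = 3330 − 27 = 3303.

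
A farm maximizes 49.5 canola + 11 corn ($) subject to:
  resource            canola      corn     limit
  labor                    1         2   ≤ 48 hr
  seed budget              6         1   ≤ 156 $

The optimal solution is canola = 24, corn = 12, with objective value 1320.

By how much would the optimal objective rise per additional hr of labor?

1.5

Both labor and seed budget are binding at x*.
Dual feasibility on the basic columns requires 1·y_labor + 6·y_seed budget = 49.5, 2·y_labor + 1·y_seed budget = 11.
This yields shadow prices y_labor = 1.5, y_seed budget = 8.
Shadow price of labor = 1.5.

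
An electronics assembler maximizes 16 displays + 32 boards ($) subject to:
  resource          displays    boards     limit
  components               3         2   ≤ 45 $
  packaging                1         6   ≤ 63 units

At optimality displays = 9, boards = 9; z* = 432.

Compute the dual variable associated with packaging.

4

Check each constraint at x*: components 45/45 (tight); packaging 63/63 (tight).
From A_Bᵀ y = c: 3·y_components + 1·y_packaging = 16; 2·y_components + 6·y_packaging = 32.
Solving: y_components = 4, y_packaging = 4.
Shadow price of packaging = 4.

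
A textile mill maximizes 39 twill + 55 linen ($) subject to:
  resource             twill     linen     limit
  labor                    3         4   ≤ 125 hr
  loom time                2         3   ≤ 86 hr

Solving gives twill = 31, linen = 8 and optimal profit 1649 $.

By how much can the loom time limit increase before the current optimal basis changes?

Binding constraints: labor, loom time. The basis is B = [[3,4],[2,3]] with det 1.
Per unit increase in loom time, x* moves by d = (-4, 3).
The basis stays optimal until twill reaches 0; allowable increase = 7.75 hr.

7.75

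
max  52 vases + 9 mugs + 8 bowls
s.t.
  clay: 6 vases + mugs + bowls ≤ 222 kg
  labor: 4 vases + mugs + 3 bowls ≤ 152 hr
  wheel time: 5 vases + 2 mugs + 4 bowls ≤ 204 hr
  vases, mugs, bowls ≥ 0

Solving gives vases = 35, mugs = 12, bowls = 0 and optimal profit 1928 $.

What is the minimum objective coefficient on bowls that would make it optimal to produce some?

11

Check each constraint at x*: clay 222/222 (tight); labor 152/152 (tight); wheel time 199/204 (slack 5).
By complementary slackness, y = 0 for the non-binding constraint.
Dual feasibility on the basic columns requires 6·y_clay + 4·y_labor = 52, 1·y_clay + 1·y_labor = 9.
Solving: y_clay = 8, y_labor = 1.
bowls enters the basis when its profit ≥ yᵀa₃ = 8·1 + 1·3 = 11.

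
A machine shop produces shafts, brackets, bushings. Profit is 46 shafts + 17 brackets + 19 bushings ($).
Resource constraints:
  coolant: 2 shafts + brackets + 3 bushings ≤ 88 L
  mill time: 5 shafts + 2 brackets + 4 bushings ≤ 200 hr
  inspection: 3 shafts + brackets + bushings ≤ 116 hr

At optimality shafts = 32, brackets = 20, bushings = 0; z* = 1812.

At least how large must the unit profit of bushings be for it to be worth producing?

At the optimum: coolant uses 84 of 88 (slack = 4); mill time uses 200 of 200 (binding); inspection uses 116 of 116 (binding).
Slack constraints have shadow price 0 (complementary slackness).
Dual feasibility on the basic columns requires 5·y_mill time + 3·y_inspection = 46, 2·y_mill time + 1·y_inspection = 17.
Solving: y_mill time = 5, y_inspection = 7.
bushings enters the basis when its profit ≥ yᵀa₃ = 5·4 + 7·1 = 27.

27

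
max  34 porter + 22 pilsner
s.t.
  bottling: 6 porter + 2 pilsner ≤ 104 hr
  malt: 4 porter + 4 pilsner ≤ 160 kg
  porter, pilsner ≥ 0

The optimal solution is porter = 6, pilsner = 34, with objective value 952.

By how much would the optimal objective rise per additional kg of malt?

4

At the optimum: bottling uses 104 of 104 (binding); malt uses 160 of 160 (binding).
Dual feasibility on the basic columns requires 6·y_bottling + 4·y_malt = 34, 2·y_bottling + 4·y_malt = 22.
Solving: y_bottling = 3, y_malt = 4.
Shadow price of malt = 4.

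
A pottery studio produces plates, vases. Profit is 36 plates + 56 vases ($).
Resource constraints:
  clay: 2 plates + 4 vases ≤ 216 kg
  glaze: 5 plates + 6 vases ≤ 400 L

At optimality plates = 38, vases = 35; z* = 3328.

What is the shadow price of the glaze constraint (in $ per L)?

4

Both clay and glaze are binding at x*.
The binding rows give the dual system: 2·y_clay + 5·y_glaze = 36 and 4·y_clay + 6·y_glaze = 56.
→ y_clay = 8 and y_glaze = 4.
Shadow price of glaze = 4.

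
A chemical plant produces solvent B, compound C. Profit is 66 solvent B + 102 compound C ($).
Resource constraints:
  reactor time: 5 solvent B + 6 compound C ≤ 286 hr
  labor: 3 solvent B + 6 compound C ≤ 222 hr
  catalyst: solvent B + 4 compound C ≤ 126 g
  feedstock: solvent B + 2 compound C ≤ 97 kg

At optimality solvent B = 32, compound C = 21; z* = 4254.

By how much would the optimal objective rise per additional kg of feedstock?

Check each constraint at x*: reactor time 286/286 (tight); labor 222/222 (tight); catalyst 116/126 (slack 10); feedstock 74/97 (slack 23).
Slack constraints have shadow price 0 (complementary slackness).
The binding rows give the dual system: 5·y_reactor time + 3·y_labor = 66 and 6·y_reactor time + 6·y_labor = 102.
→ y_reactor time = 7.5 and y_labor = 9.5.
Shadow price of feedstock = 0.

0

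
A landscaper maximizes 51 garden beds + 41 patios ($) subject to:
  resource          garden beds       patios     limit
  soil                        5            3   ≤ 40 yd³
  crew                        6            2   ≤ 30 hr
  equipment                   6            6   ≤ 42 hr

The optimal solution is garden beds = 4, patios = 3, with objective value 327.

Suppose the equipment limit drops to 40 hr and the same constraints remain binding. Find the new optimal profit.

315

Check each constraint at x*: soil 29/40 (slack 11); crew 30/30 (tight); equipment 42/42 (tight).
By complementary slackness, y = 0 for the non-binding constraint.
From A_Bᵀ y = c: 6·y_crew + 6·y_equipment = 51; 2·y_crew + 6·y_equipment = 41.
This yields shadow prices y_crew = 2.5, y_equipment = 6.
Δz = y_equipment·Δb = 6 × (-2) = -12, so new z* = 327 − 12 = 315.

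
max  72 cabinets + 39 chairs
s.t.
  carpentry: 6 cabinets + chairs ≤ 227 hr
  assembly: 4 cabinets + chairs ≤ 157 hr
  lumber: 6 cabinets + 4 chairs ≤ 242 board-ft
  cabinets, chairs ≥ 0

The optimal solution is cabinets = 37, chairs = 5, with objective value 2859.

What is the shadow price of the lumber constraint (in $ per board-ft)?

Check each constraint at x*: carpentry 227/227 (tight); assembly 153/157 (slack 4); lumber 242/242 (tight).
By complementary slackness, y = 0 for the non-binding constraint.
Dual feasibility on the basic columns requires 6·y_carpentry + 6·y_lumber = 72, 1·y_carpentry + 4·y_lumber = 39.
→ y_carpentry = 3 and y_lumber = 9.
Shadow price of lumber = 9.

9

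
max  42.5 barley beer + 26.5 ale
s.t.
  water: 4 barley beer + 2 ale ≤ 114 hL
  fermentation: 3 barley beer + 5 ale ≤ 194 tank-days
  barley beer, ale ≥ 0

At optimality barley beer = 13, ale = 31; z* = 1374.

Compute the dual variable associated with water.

9.5

Check each constraint at x*: water 114/114 (tight); fermentation 194/194 (tight).
The binding rows give the dual system: 4·y_water + 3·y_fermentation = 42.5 and 2·y_water + 5·y_fermentation = 26.5.
Solving: y_water = 9.5, y_fermentation = 1.5.
Shadow price of water = 9.5.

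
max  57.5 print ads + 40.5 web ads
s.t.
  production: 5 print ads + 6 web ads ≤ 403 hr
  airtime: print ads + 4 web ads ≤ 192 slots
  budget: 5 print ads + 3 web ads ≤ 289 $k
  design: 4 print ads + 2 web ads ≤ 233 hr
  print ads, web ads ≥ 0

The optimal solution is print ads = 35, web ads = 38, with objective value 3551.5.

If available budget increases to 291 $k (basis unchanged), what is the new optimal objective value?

3570.5

Check each constraint at x*: production 403/403 (tight); airtime 187/192 (slack 5); budget 289/289 (tight); design 216/233 (slack 17).
Slack constraints have shadow price 0 (complementary slackness).
Dual feasibility on the basic columns requires 5·y_production + 5·y_budget = 57.5, 6·y_production + 3·y_budget = 40.5.
→ y_production = 2 and y_budget = 9.5.
Δz = y_budget·Δb = 9.5 × (2) = 19, so new z* = 3551.5 + 19 = 3570.5.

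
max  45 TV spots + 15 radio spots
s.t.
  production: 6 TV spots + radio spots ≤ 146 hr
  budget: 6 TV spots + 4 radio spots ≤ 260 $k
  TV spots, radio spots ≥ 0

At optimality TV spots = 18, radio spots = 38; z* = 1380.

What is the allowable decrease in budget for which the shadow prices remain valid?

114

Binding constraints: production, budget. The basis is B = [[6,1],[6,4]] with det 18.
Per unit decrease in budget, x* moves by d = (0.0556, -0.3333).
The basis stays optimal until radio spots reaches 0; allowable decrease = 114 $k.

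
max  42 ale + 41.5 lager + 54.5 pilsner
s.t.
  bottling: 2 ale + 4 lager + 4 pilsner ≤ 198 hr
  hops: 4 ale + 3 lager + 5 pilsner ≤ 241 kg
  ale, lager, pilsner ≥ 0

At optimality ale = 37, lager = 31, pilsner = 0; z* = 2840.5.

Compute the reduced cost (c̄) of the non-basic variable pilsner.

-4

At the optimum: bottling uses 198 of 198 (binding); hops uses 241 of 241 (binding).
From A_Bᵀ y = c: 2·y_bottling + 4·y_hops = 42; 4·y_bottling + 3·y_hops = 41.5.
Solving: y_bottling = 4, y_hops = 8.5.
Reduced cost of pilsner: c₃ − yᵀa₃ = 54.5 − (4·4 + 8.5·5) = 54.5 − 58.5 = -4.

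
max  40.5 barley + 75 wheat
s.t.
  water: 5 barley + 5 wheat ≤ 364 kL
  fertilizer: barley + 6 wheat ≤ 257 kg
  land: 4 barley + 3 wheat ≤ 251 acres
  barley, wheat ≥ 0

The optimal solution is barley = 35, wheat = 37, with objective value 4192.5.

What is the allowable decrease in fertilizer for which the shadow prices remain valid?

Binding constraints: fertilizer, land. The basis is B = [[1,6],[4,3]] with det -21.
Per unit decrease in fertilizer, x* moves by d = (0.1429, -0.1905).
The basis stays optimal until wheat reaches 0; allowable decrease = 194.25 kg.

194.25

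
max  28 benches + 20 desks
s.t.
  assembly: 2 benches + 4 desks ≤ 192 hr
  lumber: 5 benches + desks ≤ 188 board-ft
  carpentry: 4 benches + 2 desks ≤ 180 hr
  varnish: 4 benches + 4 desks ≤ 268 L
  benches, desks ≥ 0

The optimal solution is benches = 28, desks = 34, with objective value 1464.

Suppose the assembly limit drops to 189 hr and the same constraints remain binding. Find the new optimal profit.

Binding: assembly and carpentry. Non-binding: lumber (14 unused), varnish (20 unused).
By complementary slackness, y = 0 for the non-binding constraints.
From A_Bᵀ y = c: 2·y_assembly + 4·y_carpentry = 28; 4·y_assembly + 2·y_carpentry = 20.
→ y_assembly = 2 and y_carpentry = 6.
Δz = y_assembly·Δb = 2 × (-3) = -6, so new z* = 1464 − 6 = 1458.

1458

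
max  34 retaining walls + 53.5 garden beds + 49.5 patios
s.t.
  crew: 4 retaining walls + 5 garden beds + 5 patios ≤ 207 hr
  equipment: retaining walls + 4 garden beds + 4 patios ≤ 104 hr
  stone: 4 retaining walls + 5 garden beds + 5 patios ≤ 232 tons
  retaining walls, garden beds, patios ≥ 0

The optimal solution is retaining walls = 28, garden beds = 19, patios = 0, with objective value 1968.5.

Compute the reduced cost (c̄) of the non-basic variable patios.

-4

Check each constraint at x*: crew 207/207 (tight); equipment 104/104 (tight); stone 207/232 (slack 25).
By complementary slackness, y = 0 for the non-binding constraint.
The binding rows give the dual system: 4·y_crew + 1·y_equipment = 34 and 5·y_crew + 4·y_equipment = 53.5.
Solving: y_crew = 7.5, y_equipment = 4.
Reduced cost of patios: c₃ − yᵀa₃ = 49.5 − (7.5·5 + 4·4) = 49.5 − 53.5 = -4.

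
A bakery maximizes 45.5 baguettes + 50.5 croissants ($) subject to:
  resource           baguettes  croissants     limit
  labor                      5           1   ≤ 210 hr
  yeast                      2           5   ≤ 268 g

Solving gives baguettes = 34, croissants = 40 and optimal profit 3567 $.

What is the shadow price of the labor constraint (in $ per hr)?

5.5

At the optimum: labor uses 210 of 210 (binding); yeast uses 268 of 268 (binding).
From A_Bᵀ y = c: 5·y_labor + 2·y_yeast = 45.5; 1·y_labor + 5·y_yeast = 50.5.
Solving: y_labor = 5.5, y_yeast = 9.
Shadow price of labor = 5.5.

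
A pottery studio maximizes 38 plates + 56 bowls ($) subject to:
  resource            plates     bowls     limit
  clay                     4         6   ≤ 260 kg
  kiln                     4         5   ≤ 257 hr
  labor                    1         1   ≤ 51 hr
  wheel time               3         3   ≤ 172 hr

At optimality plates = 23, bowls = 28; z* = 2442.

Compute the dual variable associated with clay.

Check each constraint at x*: clay 260/260 (tight); kiln 232/257 (slack 25); labor 51/51 (tight); wheel time 153/172 (slack 19).
Since kiln, wheel time are not tight, their duals are 0.
From A_Bᵀ y = c: 4·y_clay + 1·y_labor = 38; 6·y_clay + 1·y_labor = 56.
Solving: y_clay = 9, y_labor = 2.
Shadow price of clay = 9.

9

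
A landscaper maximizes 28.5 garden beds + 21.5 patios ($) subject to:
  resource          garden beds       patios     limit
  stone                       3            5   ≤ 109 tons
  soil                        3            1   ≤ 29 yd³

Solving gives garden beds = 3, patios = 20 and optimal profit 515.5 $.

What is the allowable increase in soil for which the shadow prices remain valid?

Binding constraints: stone, soil. The basis is B = [[3,5],[3,1]] with det -12.
Per unit increase in soil, x* moves by d = (0.4167, -0.25).
The basis stays optimal until patios reaches 0; allowable increase = 80 yd³.

80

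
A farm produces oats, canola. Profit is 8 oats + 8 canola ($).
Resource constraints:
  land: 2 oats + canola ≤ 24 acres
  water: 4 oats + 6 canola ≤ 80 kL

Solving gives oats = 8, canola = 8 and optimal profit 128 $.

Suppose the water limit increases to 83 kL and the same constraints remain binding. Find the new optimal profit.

At the optimum: land uses 24 of 24 (binding); water uses 80 of 80 (binding).
Dual feasibility on the basic columns requires 2·y_land + 4·y_water = 8, 1·y_land + 6·y_water = 8.
This yields shadow prices y_land = 2, y_water = 1.
Δz = y_water·Δb = 1 × (3) = 3, so new z* = 128 + 3 = 131.

131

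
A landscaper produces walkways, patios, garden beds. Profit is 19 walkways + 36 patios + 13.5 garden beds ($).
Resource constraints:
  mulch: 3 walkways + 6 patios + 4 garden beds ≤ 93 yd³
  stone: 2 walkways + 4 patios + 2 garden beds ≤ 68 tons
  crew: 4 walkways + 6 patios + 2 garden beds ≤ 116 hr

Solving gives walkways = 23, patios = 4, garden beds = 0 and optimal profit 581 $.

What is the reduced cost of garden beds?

-8.5

At the optimum: mulch uses 93 of 93 (binding); stone uses 62 of 68 (slack = 6); crew uses 116 of 116 (binding).
Slack constraints have shadow price 0 (complementary slackness).
From A_Bᵀ y = c: 3·y_mulch + 4·y_crew = 19; 6·y_mulch + 6·y_crew = 36.
Solving: y_mulch = 5, y_crew = 1.
Reduced cost of garden beds: c₃ − yᵀa₃ = 13.5 − (5·4 + 1·2) = 13.5 − 22 = -8.5.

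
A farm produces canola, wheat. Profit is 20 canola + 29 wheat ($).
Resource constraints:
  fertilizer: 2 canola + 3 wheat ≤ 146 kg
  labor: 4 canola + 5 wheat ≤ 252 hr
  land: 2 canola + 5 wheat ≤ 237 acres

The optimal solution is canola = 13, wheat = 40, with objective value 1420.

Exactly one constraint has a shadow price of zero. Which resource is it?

fertilizer: 146/146 (binding)
labor: 252/252 (binding)
land: 226/237 (slack 11)
By complementary slackness, a constraint with positive slack has shadow price 0 → land.

land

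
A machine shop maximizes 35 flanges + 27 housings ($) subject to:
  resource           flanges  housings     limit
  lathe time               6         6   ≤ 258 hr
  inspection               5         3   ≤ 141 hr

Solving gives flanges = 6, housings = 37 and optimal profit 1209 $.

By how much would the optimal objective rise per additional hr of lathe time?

2.5

At the optimum: lathe time uses 258 of 258 (binding); inspection uses 141 of 141 (binding).
Dual feasibility on the basic columns requires 6·y_lathe time + 5·y_inspection = 35, 6·y_lathe time + 3·y_inspection = 27.
→ y_lathe time = 2.5 and y_inspection = 4.
Shadow price of lathe time = 2.5.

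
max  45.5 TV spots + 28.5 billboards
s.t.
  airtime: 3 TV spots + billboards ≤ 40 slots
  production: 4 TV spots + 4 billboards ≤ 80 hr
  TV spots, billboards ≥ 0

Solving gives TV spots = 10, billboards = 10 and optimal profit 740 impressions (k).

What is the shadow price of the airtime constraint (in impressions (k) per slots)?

8.5

At the optimum: airtime uses 40 of 40 (binding); production uses 80 of 80 (binding).
Dual feasibility on the basic columns requires 3·y_airtime + 4·y_production = 45.5, 1·y_airtime + 4·y_production = 28.5.
→ y_airtime = 8.5 and y_production = 5.
Shadow price of airtime = 8.5.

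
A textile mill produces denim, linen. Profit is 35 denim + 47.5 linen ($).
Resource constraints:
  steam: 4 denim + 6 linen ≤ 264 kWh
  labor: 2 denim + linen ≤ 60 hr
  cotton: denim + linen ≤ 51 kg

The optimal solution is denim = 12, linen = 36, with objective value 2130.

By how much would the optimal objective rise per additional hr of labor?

At the optimum: steam uses 264 of 264 (binding); labor uses 60 of 60 (binding); cotton uses 48 of 51 (slack = 3).
By complementary slackness, y = 0 for the non-binding constraint.
Dual feasibility on the basic columns requires 4·y_steam + 2·y_labor = 35, 6·y_steam + 1·y_labor = 47.5.
Solving: y_steam = 7.5, y_labor = 2.5.
Shadow price of labor = 2.5.

2.5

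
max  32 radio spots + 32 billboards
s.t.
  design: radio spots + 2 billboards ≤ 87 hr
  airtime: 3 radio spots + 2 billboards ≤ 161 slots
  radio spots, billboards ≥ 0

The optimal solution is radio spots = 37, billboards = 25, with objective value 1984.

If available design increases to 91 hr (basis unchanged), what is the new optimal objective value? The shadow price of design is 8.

Δb = 4, so new z* = 1984 + (8)·(4) = 1984 + 32 = 2016.

2016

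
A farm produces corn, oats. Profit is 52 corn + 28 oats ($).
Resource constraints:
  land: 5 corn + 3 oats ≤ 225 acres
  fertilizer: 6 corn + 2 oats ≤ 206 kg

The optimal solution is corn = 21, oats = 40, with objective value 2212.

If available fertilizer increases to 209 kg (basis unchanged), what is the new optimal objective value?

Both land and fertilizer are binding at x*.
The binding rows give the dual system: 5·y_land + 6·y_fertilizer = 52 and 3·y_land + 2·y_fertilizer = 28.
This yields shadow prices y_land = 8, y_fertilizer = 2.
Δz = y_fertilizer·Δb = 2 × (3) = 6, so new z* = 2212 + 6 = 2218.

2218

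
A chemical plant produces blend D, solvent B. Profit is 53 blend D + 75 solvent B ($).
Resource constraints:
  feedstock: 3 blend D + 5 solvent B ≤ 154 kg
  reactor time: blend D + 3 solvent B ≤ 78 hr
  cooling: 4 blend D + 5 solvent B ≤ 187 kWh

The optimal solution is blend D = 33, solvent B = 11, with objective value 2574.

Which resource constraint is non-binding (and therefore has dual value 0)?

reactor time

feedstock: 154/154 (binding)
reactor time: 66/78 (slack 12)
cooling: 187/187 (binding)
By complementary slackness, a constraint with positive slack has shadow price 0 → reactor time.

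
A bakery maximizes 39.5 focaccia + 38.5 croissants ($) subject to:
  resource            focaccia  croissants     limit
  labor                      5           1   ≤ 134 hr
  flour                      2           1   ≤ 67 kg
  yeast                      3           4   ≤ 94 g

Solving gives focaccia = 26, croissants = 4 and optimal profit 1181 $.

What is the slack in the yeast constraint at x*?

yeast used = 3·26 + 4·4 = 94; slack = 94 − 94 = 0.

0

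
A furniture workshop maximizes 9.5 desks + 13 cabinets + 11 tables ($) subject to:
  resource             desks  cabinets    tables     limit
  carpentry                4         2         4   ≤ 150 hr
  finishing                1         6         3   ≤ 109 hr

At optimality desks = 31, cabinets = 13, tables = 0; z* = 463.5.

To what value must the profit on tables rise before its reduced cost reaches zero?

12.5

At the optimum: carpentry uses 150 of 150 (binding); finishing uses 109 of 109 (binding).
From A_Bᵀ y = c: 4·y_carpentry + 1·y_finishing = 9.5; 2·y_carpentry + 6·y_finishing = 13.
Solving: y_carpentry = 2, y_finishing = 1.5.
tables enters the basis when its profit ≥ yᵀa₃ = 2·4 + 1.5·3 = 12.5.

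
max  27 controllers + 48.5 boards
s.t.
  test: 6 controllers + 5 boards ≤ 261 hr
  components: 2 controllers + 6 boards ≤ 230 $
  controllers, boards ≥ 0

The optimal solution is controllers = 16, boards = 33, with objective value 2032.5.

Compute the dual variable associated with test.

2.5

Check each constraint at x*: test 261/261 (tight); components 230/230 (tight).
Dual feasibility on the basic columns requires 6·y_test + 2·y_components = 27, 5·y_test + 6·y_components = 48.5.
→ y_test = 2.5 and y_components = 6.
Shadow price of test = 2.5.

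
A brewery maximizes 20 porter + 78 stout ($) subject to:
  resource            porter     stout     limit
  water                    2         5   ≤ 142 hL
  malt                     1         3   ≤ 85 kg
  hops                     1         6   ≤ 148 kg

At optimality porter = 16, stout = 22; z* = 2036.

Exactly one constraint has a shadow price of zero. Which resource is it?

water: 142/142 (binding)
malt: 82/85 (slack 3)
hops: 148/148 (binding)
By complementary slackness, a constraint with positive slack has shadow price 0 → malt.

malt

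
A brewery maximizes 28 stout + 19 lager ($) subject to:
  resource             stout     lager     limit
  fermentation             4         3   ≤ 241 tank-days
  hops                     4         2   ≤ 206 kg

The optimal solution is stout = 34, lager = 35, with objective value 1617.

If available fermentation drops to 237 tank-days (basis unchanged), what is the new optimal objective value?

1597

Both fermentation and hops are binding at x*.
Dual feasibility on the basic columns requires 4·y_fermentation + 4·y_hops = 28, 3·y_fermentation + 2·y_hops = 19.
This yields shadow prices y_fermentation = 5, y_hops = 2.
Δz = y_fermentation·Δb = 5 × (-4) = -20, so new z* = 1617 − 20 = 1597.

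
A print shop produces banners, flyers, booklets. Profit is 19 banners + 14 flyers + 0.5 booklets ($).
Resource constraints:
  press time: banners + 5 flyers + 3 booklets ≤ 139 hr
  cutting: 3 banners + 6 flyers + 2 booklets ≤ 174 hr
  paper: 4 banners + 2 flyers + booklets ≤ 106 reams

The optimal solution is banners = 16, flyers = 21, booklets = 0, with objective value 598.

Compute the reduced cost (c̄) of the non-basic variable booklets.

Check each constraint at x*: press time 121/139 (slack 18); cutting 174/174 (tight); paper 106/106 (tight).
Slack constraints have shadow price 0 (complementary slackness).
Dual feasibility on the basic columns requires 3·y_cutting + 4·y_paper = 19, 6·y_cutting + 2·y_paper = 14.
→ y_cutting = 1 and y_paper = 4.
Reduced cost of booklets: c₃ − yᵀa₃ = 0.5 − (1·2 + 4·1) = 0.5 − 6 = -5.5.

-5.5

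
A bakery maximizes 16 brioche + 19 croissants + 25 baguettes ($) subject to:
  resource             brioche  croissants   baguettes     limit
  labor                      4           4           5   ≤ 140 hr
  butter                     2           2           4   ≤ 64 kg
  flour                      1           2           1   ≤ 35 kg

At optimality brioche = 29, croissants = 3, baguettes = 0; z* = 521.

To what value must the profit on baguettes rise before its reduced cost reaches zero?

29

At the optimum: labor uses 128 of 140 (slack = 12); butter uses 64 of 64 (binding); flour uses 35 of 35 (binding).
By complementary slackness, y = 0 for the non-binding constraint.
From A_Bᵀ y = c: 2·y_butter + 1·y_flour = 16; 2·y_butter + 2·y_flour = 19.
→ y_butter = 6.5 and y_flour = 3.
baguettes enters the basis when its profit ≥ yᵀa₃ = 6.5·4 + 3·1 = 29.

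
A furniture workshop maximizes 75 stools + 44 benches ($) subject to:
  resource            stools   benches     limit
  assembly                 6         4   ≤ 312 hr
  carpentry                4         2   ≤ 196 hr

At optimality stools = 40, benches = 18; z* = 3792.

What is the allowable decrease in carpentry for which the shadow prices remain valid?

40

Binding constraints: assembly, carpentry. The basis is B = [[6,4],[4,2]] with det -4.
Per unit decrease in carpentry, x* moves by d = (-1, 1.5).
The basis stays optimal until stools reaches 0; allowable decrease = 40 hr.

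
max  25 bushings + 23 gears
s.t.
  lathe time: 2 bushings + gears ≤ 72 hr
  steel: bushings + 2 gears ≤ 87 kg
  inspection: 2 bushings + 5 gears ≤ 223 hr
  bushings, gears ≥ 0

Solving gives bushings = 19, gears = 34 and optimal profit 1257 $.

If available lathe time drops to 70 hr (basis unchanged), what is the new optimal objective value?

1239

Check each constraint at x*: lathe time 72/72 (tight); steel 87/87 (tight); inspection 208/223 (slack 15).
Since inspection is not tight, its dual is 0.
From A_Bᵀ y = c: 2·y_lathe time + 1·y_steel = 25; 1·y_lathe time + 2·y_steel = 23.
→ y_lathe time = 9 and y_steel = 7.
Δz = y_lathe time·Δb = 9 × (-2) = -18, so new z* = 1257 − 18 = 1239.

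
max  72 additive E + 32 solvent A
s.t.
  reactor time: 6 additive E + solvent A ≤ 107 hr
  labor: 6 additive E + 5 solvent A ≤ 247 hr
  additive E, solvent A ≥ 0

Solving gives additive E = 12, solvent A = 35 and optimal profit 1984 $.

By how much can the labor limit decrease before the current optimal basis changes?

140

Binding constraints: reactor time, labor. The basis is B = [[6,1],[6,5]] with det 24.
Per unit decrease in labor, x* moves by d = (0.0417, -0.25).
The basis stays optimal until solvent A reaches 0; allowable decrease = 140 hr.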